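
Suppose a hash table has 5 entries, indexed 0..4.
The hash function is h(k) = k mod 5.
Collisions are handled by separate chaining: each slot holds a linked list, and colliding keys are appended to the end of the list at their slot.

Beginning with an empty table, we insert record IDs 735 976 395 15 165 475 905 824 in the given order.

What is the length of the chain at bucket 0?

735 → bucket 0
976 → bucket 1
395 → bucket 0 (collision)
15 → bucket 0 (collision)
165 → bucket 0 (collision)
475 → bucket 0 (collision)
905 → bucket 0 (collision)
824 → bucket 4
Final buckets:
0: 735 -> 395 -> 15 -> 165 -> 475 -> 905
1: 976
2: -
3: -
4: 824

6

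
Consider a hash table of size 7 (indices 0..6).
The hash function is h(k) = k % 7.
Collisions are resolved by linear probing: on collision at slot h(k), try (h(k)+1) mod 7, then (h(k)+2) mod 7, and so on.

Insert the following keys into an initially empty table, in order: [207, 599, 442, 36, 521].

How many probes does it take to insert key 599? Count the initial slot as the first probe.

207 hashes to 4; slot 4 is free -> place at 4.
599 hashes to 4; 4 taken -> place at 5.
442 hashes to 1; slot 1 is free -> place at 1.
36 hashes to 1; 1 taken -> place at 2.
521 hashes to 3; slot 3 is free -> place at 3.
Table: [-, 442, 36, 521, 207, 599, -]

2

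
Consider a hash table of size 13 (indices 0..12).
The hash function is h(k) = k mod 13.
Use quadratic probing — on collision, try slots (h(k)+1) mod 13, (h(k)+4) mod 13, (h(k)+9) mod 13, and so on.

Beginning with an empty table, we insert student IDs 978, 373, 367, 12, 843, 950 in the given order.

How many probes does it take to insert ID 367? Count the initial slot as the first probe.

2

978: h=3 → slot 3
373: h=9 → slot 9
367: h=3, probe 3,4 → slot 4
12: h=12 → slot 12
843: h=11 → slot 11
950: h=1 → slot 1
Table: [-, 950, -, 978, 367, -, -, -, -, 373, -, 843, 12]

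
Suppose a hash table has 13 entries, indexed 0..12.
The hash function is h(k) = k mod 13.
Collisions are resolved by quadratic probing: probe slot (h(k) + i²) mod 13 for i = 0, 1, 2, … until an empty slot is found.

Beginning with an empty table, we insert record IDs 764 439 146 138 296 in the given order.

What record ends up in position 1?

764: h=10 → slot 10
439: h=10, probe 10,11 → slot 11
146: h=3 → slot 3
138: h=8 → slot 8
296: h=10, probe 10,11,1 → slot 1
Table: [., 296, ., 146, ., ., ., ., 138, ., 764, 439, .]

296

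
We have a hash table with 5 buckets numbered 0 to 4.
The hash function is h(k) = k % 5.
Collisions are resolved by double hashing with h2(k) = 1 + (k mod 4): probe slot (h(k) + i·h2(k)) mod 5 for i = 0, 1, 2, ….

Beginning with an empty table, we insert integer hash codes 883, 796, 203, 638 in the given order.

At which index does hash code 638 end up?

883 hashes to 3; slot 3 is free => place at 3.
796 hashes to 1; slot 1 is free => place at 1.
203 hashes to 3, h2=4; 3 taken => place at 2.
638 hashes to 3, h2=3; 3,1 taken => place at 4.
Table: [∅, 796, 203, 883, 638]

4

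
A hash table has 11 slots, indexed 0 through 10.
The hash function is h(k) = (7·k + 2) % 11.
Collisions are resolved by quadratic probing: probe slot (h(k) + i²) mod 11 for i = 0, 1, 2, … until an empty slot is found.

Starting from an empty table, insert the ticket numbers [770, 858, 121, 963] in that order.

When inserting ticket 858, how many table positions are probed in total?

770: h=2 => slot 2
858: h=2, probe 2,3 => slot 3
121: h=2, probe 2,3,6 => slot 6
963: h=0 => slot 0
Table: [963, ., 770, 858, ., ., 121, ., ., ., .]

2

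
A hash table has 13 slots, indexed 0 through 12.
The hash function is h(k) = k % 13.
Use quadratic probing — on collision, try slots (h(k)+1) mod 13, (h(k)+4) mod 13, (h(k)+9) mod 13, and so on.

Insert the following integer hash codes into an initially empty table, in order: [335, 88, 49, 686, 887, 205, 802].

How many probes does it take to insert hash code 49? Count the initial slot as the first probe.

335 hashes to 10; slot 10 is free -> place at 10.
88 hashes to 10; 10 taken -> place at 11.
49 hashes to 10; 10,11 taken -> place at 1.
686 hashes to 10; 10,11,1 taken -> place at 6.
887 hashes to 3; slot 3 is free -> place at 3.
205 hashes to 10; 10,11,1,6 taken -> place at 0.
802 hashes to 9; slot 9 is free -> place at 9.
Table: [205, 49, -, 887, -, -, 686, -, -, 802, 335, 88, -]

3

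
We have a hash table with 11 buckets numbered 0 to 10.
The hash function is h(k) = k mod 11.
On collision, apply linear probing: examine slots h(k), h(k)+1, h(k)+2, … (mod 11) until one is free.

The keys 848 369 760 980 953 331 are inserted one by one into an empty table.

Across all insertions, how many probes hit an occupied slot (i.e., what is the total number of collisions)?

848: h=1 => slot 1
369: h=6 => slot 6
760: h=1, probe 1,2 => slot 2
980: h=1, probe 1,2,3 => slot 3
953: h=7 => slot 7
331: h=1, probe 1,2,3,4 => slot 4
Table: [—, 848, 760, 980, 331, —, 369, 953, —, —, —]

6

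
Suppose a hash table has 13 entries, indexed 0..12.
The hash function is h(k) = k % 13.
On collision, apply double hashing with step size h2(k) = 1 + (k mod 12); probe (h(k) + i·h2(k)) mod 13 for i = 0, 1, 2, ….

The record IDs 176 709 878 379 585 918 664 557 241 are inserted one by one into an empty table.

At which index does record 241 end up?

176 hashes to 7; slot 7 is free => place at 7.
709 hashes to 7, h2=2; 7 taken => place at 9.
878 hashes to 7, h2=3; 7 taken => place at 10.
379 hashes to 2; slot 2 is free => place at 2.
585 hashes to 0; slot 0 is free => place at 0.
918 hashes to 8; slot 8 is free => place at 8.
664 hashes to 1; slot 1 is free => place at 1.
557 hashes to 11; slot 11 is free => place at 11.
241 hashes to 7, h2=2; 7,9,11,0,2 taken => place at 4.
Table: [585, 664, 379, —, 241, —, —, 176, 918, 709, 878, 557, —]

4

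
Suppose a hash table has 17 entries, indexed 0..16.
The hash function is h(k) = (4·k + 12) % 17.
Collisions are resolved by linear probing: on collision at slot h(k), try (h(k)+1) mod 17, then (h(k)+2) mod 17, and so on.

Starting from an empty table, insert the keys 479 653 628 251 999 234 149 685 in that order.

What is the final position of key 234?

15

Insert 479: h=7, slot 7 empty => index 7.
Insert 653: h=6, slot 6 empty => index 6.
Insert 628: h=8, slot 8 empty => index 8.
Insert 251: h=13, slot 13 empty => index 13.
Insert 999: h=13, slot 13 occupied => index 14.
Insert 234: h=13, slots 13,14 occupied => index 15.
Insert 149: h=13, slots 13,14,15 occupied => index 16.
Insert 685: h=15, slots 15,16 occupied => index 0.
Table: [685, ∅, ∅, ∅, ∅, ∅, 653, 479, 628, ∅, ∅, ∅, ∅, 251, 999, 234, 149]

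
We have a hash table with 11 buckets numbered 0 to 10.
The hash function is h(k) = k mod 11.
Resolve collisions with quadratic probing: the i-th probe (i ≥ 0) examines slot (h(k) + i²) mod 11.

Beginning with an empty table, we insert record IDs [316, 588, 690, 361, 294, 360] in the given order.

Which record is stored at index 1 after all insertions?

316: h=8 → slot 8
588: h=5 → slot 5
690: h=8, probe 8,9 → slot 9
361: h=9, probe 9,10 → slot 10
294: h=8, probe 8,9,1 → slot 1
360: h=8, probe 8,9,1,6 → slot 6
Table: [., 294, ., ., ., 588, 360, ., 316, 690, 361]

294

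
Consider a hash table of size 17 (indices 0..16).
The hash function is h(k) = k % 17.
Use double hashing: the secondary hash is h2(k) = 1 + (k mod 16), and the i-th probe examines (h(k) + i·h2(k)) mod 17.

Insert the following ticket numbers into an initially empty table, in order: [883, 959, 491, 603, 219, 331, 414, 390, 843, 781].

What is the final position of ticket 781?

Insert 883: h=16, slot 16 empty → index 16.
Insert 959: h=7, slot 7 empty → index 7.
Insert 491: h=15, slot 15 empty → index 15.
Insert 603: h=8, slot 8 empty → index 8.
Insert 219: h=15, h2=12, slot 15 occupied → index 10.
Insert 331: h=8, h2=12, slot 8 occupied → index 3.
Insert 414: h=6, slot 6 empty → index 6.
Insert 390: h=16, h2=7, slots 16,6 occupied → index 13.
Insert 843: h=10, h2=12, slot 10 occupied → index 5.
Insert 781: h=16, h2=14, slots 16,13,10,7 occupied → index 4.
Table: [-, -, -, 331, 781, 843, 414, 959, 603, -, 219, -, -, 390, -, 491, 883]

4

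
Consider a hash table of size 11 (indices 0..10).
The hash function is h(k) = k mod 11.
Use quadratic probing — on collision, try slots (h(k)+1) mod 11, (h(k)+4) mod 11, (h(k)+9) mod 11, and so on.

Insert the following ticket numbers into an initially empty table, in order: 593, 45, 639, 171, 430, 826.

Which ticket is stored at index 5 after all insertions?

430

Insert 593: h=10, slot 10 empty → index 10.
Insert 45: h=1, slot 1 empty → index 1.
Insert 639: h=1, slot 1 occupied → index 2.
Insert 171: h=6, slot 6 empty → index 6.
Insert 430: h=1, slots 1,2 occupied → index 5.
Insert 826: h=1, slots 1,2,5,10,6 occupied → index 4.
Table: [—, 45, 639, —, 826, 430, 171, —, —, —, 593]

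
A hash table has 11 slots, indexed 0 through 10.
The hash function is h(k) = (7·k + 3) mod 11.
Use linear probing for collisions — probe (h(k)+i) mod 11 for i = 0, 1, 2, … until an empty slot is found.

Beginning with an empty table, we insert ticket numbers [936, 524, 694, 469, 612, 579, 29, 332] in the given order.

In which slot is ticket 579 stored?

936: h=10 => slot 10
524: h=8 => slot 8
694: h=10, probe 10,0 => slot 0
469: h=8, probe 8,9 => slot 9
612: h=8, probe 8,9,10,0,1 => slot 1
579: h=8, probe 8,9,10,0,1,2 => slot 2
29: h=8, probe 8,9,10,0,1,2,3 => slot 3
332: h=6 => slot 6
Table: [694, 612, 579, 29, ∅, ∅, 332, ∅, 524, 469, 936]

2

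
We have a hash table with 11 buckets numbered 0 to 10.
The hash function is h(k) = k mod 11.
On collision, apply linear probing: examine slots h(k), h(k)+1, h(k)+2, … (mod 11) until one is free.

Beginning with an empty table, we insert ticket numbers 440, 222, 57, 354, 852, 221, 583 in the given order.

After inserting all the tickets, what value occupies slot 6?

Insert 440: h=0, slot 0 empty → index 0.
Insert 222: h=2, slot 2 empty → index 2.
Insert 57: h=2, slot 2 occupied → index 3.
Insert 354: h=2, slots 2,3 occupied → index 4.
Insert 852: h=5, slot 5 empty → index 5.
Insert 221: h=1, slot 1 empty → index 1.
Insert 583: h=0, slots 0,1,2,3,4,5 occupied → index 6.
Table: [440, 221, 222, 57, 354, 852, 583, ., ., ., .]

583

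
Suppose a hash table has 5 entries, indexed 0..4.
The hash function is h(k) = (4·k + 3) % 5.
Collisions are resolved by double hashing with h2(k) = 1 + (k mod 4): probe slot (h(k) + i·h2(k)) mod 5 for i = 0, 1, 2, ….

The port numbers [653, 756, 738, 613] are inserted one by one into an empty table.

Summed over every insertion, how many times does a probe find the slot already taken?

3

653: h=0 -> slot 0
756: h=2 -> slot 2
738: h=0, h2=3, probe 0,3 -> slot 3
613: h=0, h2=2, probe 0,2,4 -> slot 4
Table: [653, -, 756, 738, 613]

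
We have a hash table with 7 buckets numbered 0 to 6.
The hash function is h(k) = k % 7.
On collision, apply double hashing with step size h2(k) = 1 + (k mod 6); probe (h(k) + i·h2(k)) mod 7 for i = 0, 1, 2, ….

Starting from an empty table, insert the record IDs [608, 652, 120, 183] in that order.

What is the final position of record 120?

2

608: h=6 -> slot 6
652: h=1 -> slot 1
120: h=1, h2=1, probe 1,2 -> slot 2
183: h=1, h2=4, probe 1,5 -> slot 5
Table: [-, 652, 120, -, -, 183, 608]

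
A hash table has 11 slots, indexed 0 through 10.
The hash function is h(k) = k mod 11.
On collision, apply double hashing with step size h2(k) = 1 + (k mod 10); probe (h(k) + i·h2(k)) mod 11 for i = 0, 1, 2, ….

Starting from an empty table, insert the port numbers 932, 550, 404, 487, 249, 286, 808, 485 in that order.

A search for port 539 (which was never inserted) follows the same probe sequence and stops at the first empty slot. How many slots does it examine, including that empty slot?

Insert 932: h=8, slot 8 empty → index 8.
Insert 550: h=0, slot 0 empty → index 0.
Insert 404: h=8, h2=5, slot 8 occupied → index 2.
Insert 487: h=3, slot 3 empty → index 3.
Insert 249: h=7, slot 7 empty → index 7.
Insert 286: h=0, h2=7, slots 0,7,3 occupied → index 10.
Insert 808: h=5, slot 5 empty → index 5.
Insert 485: h=1, slot 1 empty → index 1.
Table: [550, 485, 404, 487, _, 808, _, 249, 932, _, 286]
Lookup 539: h=0, h2=10, probe 0,10,9 → slot 9 empty, not found.

3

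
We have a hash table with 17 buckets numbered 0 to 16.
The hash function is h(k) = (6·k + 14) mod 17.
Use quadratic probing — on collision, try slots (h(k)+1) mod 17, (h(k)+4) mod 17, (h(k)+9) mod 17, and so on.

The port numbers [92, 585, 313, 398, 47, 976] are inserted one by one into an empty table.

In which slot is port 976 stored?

Insert 92: h=5, slot 5 empty → index 5.
Insert 585: h=5, slot 5 occupied → index 6.
Insert 313: h=5, slots 5,6 occupied → index 9.
Insert 398: h=5, slots 5,6,9 occupied → index 14.
Insert 47: h=7, slot 7 empty → index 7.
Insert 976: h=5, slots 5,6,9,14 occupied → index 4.
Table: [_, _, _, _, 976, 92, 585, 47, _, 313, _, _, _, _, 398, _, _]

4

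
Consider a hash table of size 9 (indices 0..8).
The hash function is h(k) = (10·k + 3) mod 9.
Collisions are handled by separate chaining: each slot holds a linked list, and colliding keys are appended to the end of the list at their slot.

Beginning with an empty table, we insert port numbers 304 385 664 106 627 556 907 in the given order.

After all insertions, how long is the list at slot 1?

304 -> bucket 1
385 -> bucket 1 (collision)
664 -> bucket 1 (collision)
106 -> bucket 1 (collision)
627 -> bucket 0
556 -> bucket 1 (collision)
907 -> bucket 1 (collision)
Final buckets:
0: 627
1: 304 -> 385 -> 664 -> 106 -> 556 -> 907
2: -
3: -
4: -
5: -
6: -
7: -
8: -

6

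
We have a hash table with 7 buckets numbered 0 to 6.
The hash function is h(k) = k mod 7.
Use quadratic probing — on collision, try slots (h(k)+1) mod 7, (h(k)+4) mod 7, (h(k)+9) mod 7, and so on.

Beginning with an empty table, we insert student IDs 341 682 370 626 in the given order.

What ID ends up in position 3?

Insert 341: h=5, slot 5 empty => index 5.
Insert 682: h=3, slot 3 empty => index 3.
Insert 370: h=6, slot 6 empty => index 6.
Insert 626: h=3, slot 3 occupied => index 4.
Table: [-, -, -, 682, 626, 341, 370]

682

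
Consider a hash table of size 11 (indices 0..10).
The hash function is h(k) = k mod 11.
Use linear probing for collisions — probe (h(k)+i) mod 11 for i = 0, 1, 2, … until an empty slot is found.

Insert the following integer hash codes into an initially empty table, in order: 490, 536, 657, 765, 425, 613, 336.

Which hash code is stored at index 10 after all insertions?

425

490: h=6 -> slot 6
536: h=8 -> slot 8
657: h=8, probe 8,9 -> slot 9
765: h=6, probe 6,7 -> slot 7
425: h=7, probe 7,8,9,10 -> slot 10
613: h=8, probe 8,9,10,0 -> slot 0
336: h=6, probe 6,7,8,9,10,0,1 -> slot 1
Table: [613, 336, ., ., ., ., 490, 765, 536, 657, 425]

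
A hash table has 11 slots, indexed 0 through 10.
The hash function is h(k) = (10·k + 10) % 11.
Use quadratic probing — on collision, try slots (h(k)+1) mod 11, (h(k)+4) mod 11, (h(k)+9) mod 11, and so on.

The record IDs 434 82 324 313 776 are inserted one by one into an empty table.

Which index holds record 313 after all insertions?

3

Insert 434: h=5, slot 5 empty → index 5.
Insert 82: h=5, slot 5 occupied → index 6.
Insert 324: h=5, slots 5,6 occupied → index 9.
Insert 313: h=5, slots 5,6,9 occupied → index 3.
Insert 776: h=4, slot 4 empty → index 4.
Table: [∅, ∅, ∅, 313, 776, 434, 82, ∅, ∅, 324, ∅]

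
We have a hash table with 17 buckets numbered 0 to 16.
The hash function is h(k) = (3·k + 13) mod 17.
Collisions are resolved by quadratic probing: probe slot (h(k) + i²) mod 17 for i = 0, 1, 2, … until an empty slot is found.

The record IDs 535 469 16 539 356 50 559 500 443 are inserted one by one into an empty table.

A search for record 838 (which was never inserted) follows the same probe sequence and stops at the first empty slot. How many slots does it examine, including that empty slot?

535 hashes to 3; slot 3 is free → place at 3.
469 hashes to 9; slot 9 is free → place at 9.
16 hashes to 10; slot 10 is free → place at 10.
539 hashes to 15; slot 15 is free → place at 15.
356 hashes to 10; 10 taken → place at 11.
50 hashes to 10; 10,11 taken → place at 14.
559 hashes to 7; slot 7 is free → place at 7.
500 hashes to 0; slot 0 is free → place at 0.
443 hashes to 16; slot 16 is free → place at 16.
Table: [500, —, —, 535, —, —, —, 559, —, 469, 16, 356, —, —, 50, 539, 443]
Lookup 838: h=11, probe 11,12 → slot 12 empty, not found.

2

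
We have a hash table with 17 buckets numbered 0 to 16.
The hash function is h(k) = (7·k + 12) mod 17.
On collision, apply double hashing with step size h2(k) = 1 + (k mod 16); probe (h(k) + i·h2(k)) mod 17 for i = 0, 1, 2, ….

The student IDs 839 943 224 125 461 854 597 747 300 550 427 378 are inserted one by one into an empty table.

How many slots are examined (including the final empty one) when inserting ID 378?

12

Insert 839: h=3, slot 3 empty -> index 3.
Insert 943: h=0, slot 0 empty -> index 0.
Insert 224: h=16, slot 16 empty -> index 16.
Insert 125: h=3, h2=14, slots 3,0 occupied -> index 14.
Insert 461: h=9, slot 9 empty -> index 9.
Insert 854: h=6, slot 6 empty -> index 6.
Insert 597: h=9, h2=6, slot 9 occupied -> index 15.
Insert 747: h=5, slot 5 empty -> index 5.
Insert 300: h=4, slot 4 empty -> index 4.
Insert 550: h=3, h2=7, slot 3 occupied -> index 10.
Insert 427: h=9, h2=12, slots 9,4,16 occupied -> index 11.
Insert 378: h=6, h2=11, slots 6,0,11,5,16,10,4,15,9,3,14 occupied -> index 8.
Table: [943, ∅, ∅, 839, 300, 747, 854, ∅, 378, 461, 550, 427, ∅, ∅, 125, 597, 224]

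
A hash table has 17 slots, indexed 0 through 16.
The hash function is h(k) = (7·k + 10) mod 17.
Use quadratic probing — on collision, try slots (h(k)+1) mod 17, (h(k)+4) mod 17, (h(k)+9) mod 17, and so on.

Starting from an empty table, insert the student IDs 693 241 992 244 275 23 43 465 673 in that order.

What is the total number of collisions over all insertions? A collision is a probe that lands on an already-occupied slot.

693: h=16 -> slot 16
241: h=14 -> slot 14
992: h=1 -> slot 1
244: h=1, probe 1,2 -> slot 2
275: h=14, probe 14,15 -> slot 15
23: h=1, probe 1,2,5 -> slot 5
43: h=5, probe 5,6 -> slot 6
465: h=1, probe 1,2,5,10 -> slot 10
673: h=12 -> slot 12
Table: [—, 992, 244, —, —, 23, 43, —, —, —, 465, —, 673, —, 241, 275, 693]

8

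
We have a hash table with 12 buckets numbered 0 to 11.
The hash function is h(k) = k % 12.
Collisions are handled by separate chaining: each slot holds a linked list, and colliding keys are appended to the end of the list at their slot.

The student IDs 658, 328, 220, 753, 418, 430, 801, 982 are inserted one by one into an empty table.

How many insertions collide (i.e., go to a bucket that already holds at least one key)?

658 -> bucket 10
328 -> bucket 4
220 -> bucket 4 (collision)
753 -> bucket 9
418 -> bucket 10 (collision)
430 -> bucket 10 (collision)
801 -> bucket 9 (collision)
982 -> bucket 10 (collision)
Final buckets:
0: .
1: .
2: .
3: .
4: 328 -> 220
5: .
6: .
7: .
8: .
9: 753 -> 801
10: 658 -> 418 -> 430 -> 982
11: .

5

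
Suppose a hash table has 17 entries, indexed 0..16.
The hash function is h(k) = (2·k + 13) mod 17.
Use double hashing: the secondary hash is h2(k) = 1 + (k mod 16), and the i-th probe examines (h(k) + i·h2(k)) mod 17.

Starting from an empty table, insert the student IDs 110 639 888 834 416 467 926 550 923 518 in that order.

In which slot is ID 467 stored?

110: h=12 -> slot 12
639: h=16 -> slot 16
888: h=4 -> slot 4
834: h=15 -> slot 15
416: h=12, h2=1, probe 12,13 -> slot 13
467: h=12, h2=4, probe 12,16,3 -> slot 3
926: h=12, h2=15, probe 12,10 -> slot 10
550: h=8 -> slot 8
923: h=6 -> slot 6
518: h=12, h2=7, probe 12,2 -> slot 2
Table: [∅, ∅, 518, 467, 888, ∅, 923, ∅, 550, ∅, 926, ∅, 110, 416, ∅, 834, 639]

3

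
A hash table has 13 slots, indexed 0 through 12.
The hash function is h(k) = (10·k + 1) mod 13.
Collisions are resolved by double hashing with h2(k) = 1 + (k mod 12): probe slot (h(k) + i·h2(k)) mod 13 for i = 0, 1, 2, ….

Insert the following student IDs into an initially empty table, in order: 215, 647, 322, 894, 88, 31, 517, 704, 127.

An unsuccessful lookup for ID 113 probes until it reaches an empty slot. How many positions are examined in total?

5

215: h=6 => slot 6
647: h=10 => slot 10
322: h=10, h2=11, probe 10,8 => slot 8
894: h=10, h2=7, probe 10,4 => slot 4
88: h=10, h2=5, probe 10,2 => slot 2
31: h=12 => slot 12
517: h=10, h2=2, probe 10,12,1 => slot 1
704: h=8, h2=9, probe 8,4,0 => slot 0
127: h=10, h2=8, probe 10,5 => slot 5
Table: [704, 517, 88, ∅, 894, 127, 215, ∅, 322, ∅, 647, ∅, 31]
Lookup 113: h=0, h2=6, probe 0,6,12,5,11 → slot 11 empty, not found.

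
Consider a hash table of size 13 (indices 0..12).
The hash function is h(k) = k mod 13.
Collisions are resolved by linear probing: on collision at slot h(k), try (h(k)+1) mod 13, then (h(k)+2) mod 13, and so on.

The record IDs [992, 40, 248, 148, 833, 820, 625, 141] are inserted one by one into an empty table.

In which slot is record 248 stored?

2

Insert 992: h=4, slot 4 empty => index 4.
Insert 40: h=1, slot 1 empty => index 1.
Insert 248: h=1, slot 1 occupied => index 2.
Insert 148: h=5, slot 5 empty => index 5.
Insert 833: h=1, slots 1,2 occupied => index 3.
Insert 820: h=1, slots 1,2,3,4,5 occupied => index 6.
Insert 625: h=1, slots 1,2,3,4,5,6 occupied => index 7.
Insert 141: h=11, slot 11 empty => index 11.
Table: [_, 40, 248, 833, 992, 148, 820, 625, _, _, _, 141, _]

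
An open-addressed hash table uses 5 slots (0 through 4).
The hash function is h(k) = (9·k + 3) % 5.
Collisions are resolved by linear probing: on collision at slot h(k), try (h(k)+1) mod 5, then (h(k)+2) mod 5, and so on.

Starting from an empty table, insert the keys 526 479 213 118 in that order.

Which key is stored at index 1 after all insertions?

Insert 526: h=2, slot 2 empty → index 2.
Insert 479: h=4, slot 4 empty → index 4.
Insert 213: h=0, slot 0 empty → index 0.
Insert 118: h=0, slot 0 occupied → index 1.
Table: [213, 118, 526, ∅, 479]

118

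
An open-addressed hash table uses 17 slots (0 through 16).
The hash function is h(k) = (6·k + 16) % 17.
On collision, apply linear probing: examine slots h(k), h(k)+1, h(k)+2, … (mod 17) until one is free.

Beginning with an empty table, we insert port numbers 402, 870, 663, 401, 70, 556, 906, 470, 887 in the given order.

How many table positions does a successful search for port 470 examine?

2

402 hashes to 14; slot 14 is free -> place at 14.
870 hashes to 0; slot 0 is free -> place at 0.
663 hashes to 16; slot 16 is free -> place at 16.
401 hashes to 8; slot 8 is free -> place at 8.
70 hashes to 11; slot 11 is free -> place at 11.
556 hashes to 3; slot 3 is free -> place at 3.
906 hashes to 12; slot 12 is free -> place at 12.
470 hashes to 14; 14 taken -> place at 15.
887 hashes to 0; 0 taken -> place at 1.
Table: [870, 887, ., 556, ., ., ., ., 401, ., ., 70, 906, ., 402, 470, 663]
Lookup 470: h=14, probe 14,15 → found at 15.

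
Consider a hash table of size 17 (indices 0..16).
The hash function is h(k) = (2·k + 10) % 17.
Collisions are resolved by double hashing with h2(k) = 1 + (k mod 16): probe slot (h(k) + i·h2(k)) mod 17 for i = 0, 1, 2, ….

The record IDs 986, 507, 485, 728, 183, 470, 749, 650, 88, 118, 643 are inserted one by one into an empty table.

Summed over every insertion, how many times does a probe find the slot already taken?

5

986: h=10 => slot 10
507: h=4 => slot 4
485: h=11 => slot 11
728: h=4, h2=9, probe 4,13 => slot 13
183: h=2 => slot 2
470: h=15 => slot 15
749: h=12 => slot 12
650: h=1 => slot 1
88: h=16 => slot 16
118: h=8 => slot 8
643: h=4, h2=4, probe 4,8,12,16,3 => slot 3
Table: [∅, 650, 183, 643, 507, ∅, ∅, ∅, 118, ∅, 986, 485, 749, 728, ∅, 470, 88]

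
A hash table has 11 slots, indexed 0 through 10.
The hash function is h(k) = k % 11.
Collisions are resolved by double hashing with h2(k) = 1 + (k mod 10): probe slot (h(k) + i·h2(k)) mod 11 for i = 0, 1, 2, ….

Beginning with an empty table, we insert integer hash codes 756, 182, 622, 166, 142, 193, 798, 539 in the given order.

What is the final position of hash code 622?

756 hashes to 8; slot 8 is free => place at 8.
182 hashes to 6; slot 6 is free => place at 6.
622 hashes to 6, h2=3; 6 taken => place at 9.
166 hashes to 1; slot 1 is free => place at 1.
142 hashes to 10; slot 10 is free => place at 10.
193 hashes to 6, h2=4; 6,10 taken => place at 3.
798 hashes to 6, h2=9; 6 taken => place at 4.
539 hashes to 0; slot 0 is free => place at 0.
Table: [539, 166, ∅, 193, 798, ∅, 182, ∅, 756, 622, 142]

9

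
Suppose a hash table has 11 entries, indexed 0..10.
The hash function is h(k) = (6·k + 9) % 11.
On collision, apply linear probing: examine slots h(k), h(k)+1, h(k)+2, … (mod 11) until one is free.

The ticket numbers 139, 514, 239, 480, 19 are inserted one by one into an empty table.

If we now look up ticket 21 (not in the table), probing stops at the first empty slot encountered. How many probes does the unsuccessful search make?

3

Insert 139: h=7, slot 7 empty → index 7.
Insert 514: h=2, slot 2 empty → index 2.
Insert 239: h=2, slot 2 occupied → index 3.
Insert 480: h=7, slot 7 occupied → index 8.
Insert 19: h=2, slots 2,3 occupied → index 4.
Table: [∅, ∅, 514, 239, 19, ∅, ∅, 139, 480, ∅, ∅]
Lookup 21: h=3, probe 3,4,5 → slot 5 empty, not found.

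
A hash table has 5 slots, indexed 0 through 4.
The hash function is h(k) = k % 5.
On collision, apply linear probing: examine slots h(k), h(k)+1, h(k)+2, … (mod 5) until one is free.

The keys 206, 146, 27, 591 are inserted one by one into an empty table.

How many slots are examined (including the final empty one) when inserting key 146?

206 hashes to 1; slot 1 is free => place at 1.
146 hashes to 1; 1 taken => place at 2.
27 hashes to 2; 2 taken => place at 3.
591 hashes to 1; 1,2,3 taken => place at 4.
Table: [., 206, 146, 27, 591]

2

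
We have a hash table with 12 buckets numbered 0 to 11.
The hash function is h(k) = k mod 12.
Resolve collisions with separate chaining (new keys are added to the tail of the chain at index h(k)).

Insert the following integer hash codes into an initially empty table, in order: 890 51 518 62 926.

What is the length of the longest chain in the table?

4

Insert 890: h=2, bucket 2 empty -> new chain.
Insert 51: h=3, bucket 3 empty -> new chain.
Insert 518: h=2, bucket 2 nonempty -> append to chain.
Insert 62: h=2, bucket 2 nonempty -> append to chain.
Insert 926: h=2, bucket 2 nonempty -> append to chain.
Final buckets:
0: —
1: —
2: 890 -> 518 -> 62 -> 926
3: 51
4: —
5: —
6: —
7: —
8: —
9: —
10: —
11: —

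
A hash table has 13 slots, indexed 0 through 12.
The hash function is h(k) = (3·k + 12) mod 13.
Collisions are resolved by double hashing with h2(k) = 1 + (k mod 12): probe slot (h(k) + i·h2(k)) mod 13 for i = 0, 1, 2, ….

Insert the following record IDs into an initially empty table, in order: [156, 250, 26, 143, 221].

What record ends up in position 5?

156: h=12 => slot 12
250: h=8 => slot 8
26: h=12, h2=3, probe 12,2 => slot 2
143: h=12, h2=12, probe 12,11 => slot 11
221: h=12, h2=6, probe 12,5 => slot 5
Table: [-, -, 26, -, -, 221, -, -, 250, -, -, 143, 156]

221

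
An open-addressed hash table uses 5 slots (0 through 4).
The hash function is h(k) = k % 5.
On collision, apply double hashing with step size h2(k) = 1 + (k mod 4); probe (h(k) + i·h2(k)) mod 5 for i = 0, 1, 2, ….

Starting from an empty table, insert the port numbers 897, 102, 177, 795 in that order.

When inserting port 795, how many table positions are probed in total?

3

897 hashes to 2; slot 2 is free => place at 2.
102 hashes to 2, h2=3; 2 taken => place at 0.
177 hashes to 2, h2=2; 2 taken => place at 4.
795 hashes to 0, h2=4; 0,4 taken => place at 3.
Table: [102, _, 897, 795, 177]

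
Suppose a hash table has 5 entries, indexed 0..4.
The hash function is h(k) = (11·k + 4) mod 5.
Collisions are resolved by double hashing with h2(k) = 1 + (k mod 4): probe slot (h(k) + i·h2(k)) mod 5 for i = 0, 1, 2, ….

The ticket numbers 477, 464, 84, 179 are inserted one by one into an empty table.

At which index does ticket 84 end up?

477 hashes to 1; slot 1 is free → place at 1.
464 hashes to 3; slot 3 is free → place at 3.
84 hashes to 3, h2=1; 3 taken → place at 4.
179 hashes to 3, h2=4; 3 taken → place at 2.
Table: [∅, 477, 179, 464, 84]

4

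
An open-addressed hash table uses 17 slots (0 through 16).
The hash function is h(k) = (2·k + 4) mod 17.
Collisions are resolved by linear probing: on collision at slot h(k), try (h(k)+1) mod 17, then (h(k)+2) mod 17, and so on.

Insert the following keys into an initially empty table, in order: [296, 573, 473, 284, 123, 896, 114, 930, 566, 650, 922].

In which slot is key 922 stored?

4

296: h=1 -> slot 1
573: h=11 -> slot 11
473: h=15 -> slot 15
284: h=11, probe 11,12 -> slot 12
123: h=12, probe 12,13 -> slot 13
896: h=11, probe 11,12,13,14 -> slot 14
114: h=11, probe 11,12,13,14,15,16 -> slot 16
930: h=11, probe 11,12,13,14,15,16,0 -> slot 0
566: h=14, probe 14,15,16,0,1,2 -> slot 2
650: h=12, probe 12,13,14,15,16,0,1,2,3 -> slot 3
922: h=12, probe 12,13,14,15,16,0,1,2,3,4 -> slot 4
Table: [930, 296, 566, 650, 922, ., ., ., ., ., ., 573, 284, 123, 896, 473, 114]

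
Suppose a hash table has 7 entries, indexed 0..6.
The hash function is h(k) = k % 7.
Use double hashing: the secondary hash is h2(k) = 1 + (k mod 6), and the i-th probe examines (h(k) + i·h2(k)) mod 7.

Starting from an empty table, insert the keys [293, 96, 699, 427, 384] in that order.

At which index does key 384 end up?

1

293 hashes to 6; slot 6 is free → place at 6.
96 hashes to 5; slot 5 is free → place at 5.
699 hashes to 6, h2=4; 6 taken → place at 3.
427 hashes to 0; slot 0 is free → place at 0.
384 hashes to 6, h2=1; 6,0 taken → place at 1.
Table: [427, 384, -, 699, -, 96, 293]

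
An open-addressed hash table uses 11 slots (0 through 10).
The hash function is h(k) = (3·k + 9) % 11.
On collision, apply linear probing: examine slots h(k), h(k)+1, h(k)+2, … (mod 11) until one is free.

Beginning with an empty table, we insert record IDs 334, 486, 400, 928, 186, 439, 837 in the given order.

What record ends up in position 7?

Insert 334: h=10, slot 10 empty → index 10.
Insert 486: h=4, slot 4 empty → index 4.
Insert 400: h=10, slot 10 occupied → index 0.
Insert 928: h=10, slots 10,0 occupied → index 1.
Insert 186: h=6, slot 6 empty → index 6.
Insert 439: h=6, slot 6 occupied → index 7.
Insert 837: h=1, slot 1 occupied → index 2.
Table: [400, 928, 837, -, 486, -, 186, 439, -, -, 334]

439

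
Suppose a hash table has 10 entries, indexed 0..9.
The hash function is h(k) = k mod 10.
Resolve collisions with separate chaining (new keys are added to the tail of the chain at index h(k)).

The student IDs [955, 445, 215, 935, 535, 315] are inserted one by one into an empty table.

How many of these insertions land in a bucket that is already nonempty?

Insert 955: h=5, bucket 5 empty → new chain.
Insert 445: h=5, bucket 5 nonempty → append to chain.
Insert 215: h=5, bucket 5 nonempty → append to chain.
Insert 935: h=5, bucket 5 nonempty → append to chain.
Insert 535: h=5, bucket 5 nonempty → append to chain.
Insert 315: h=5, bucket 5 nonempty → append to chain.
Final buckets:
0: —
1: —
2: —
3: —
4: —
5: 955 -> 445 -> 215 -> 935 -> 535 -> 315
6: —
7: —
8: —
9: —

5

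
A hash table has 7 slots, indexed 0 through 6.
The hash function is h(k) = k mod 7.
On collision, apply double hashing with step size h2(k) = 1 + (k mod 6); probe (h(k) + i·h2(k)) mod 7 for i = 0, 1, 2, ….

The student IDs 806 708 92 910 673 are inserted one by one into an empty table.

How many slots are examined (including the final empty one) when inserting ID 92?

2

806: h=1 → slot 1
708: h=1, h2=1, probe 1,2 → slot 2
92: h=1, h2=3, probe 1,4 → slot 4
910: h=0 → slot 0
673: h=1, h2=2, probe 1,3 → slot 3
Table: [910, 806, 708, 673, 92, _, _]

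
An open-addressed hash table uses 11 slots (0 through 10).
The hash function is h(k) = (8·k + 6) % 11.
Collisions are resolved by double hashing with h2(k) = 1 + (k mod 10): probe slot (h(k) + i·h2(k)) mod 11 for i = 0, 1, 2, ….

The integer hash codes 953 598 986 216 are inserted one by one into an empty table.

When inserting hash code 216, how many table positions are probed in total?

3

Insert 953: h=7, slot 7 empty → index 7.
Insert 598: h=5, slot 5 empty → index 5.
Insert 986: h=7, h2=7, slot 7 occupied → index 3.
Insert 216: h=7, h2=7, slots 7,3 occupied → index 10.
Table: [_, _, _, 986, _, 598, _, 953, _, _, 216]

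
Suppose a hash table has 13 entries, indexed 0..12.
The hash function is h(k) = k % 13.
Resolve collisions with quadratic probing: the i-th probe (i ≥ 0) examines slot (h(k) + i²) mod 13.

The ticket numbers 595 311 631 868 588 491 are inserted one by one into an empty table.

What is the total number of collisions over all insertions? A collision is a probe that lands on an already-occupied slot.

595: h=10 => slot 10
311: h=12 => slot 12
631: h=7 => slot 7
868: h=10, probe 10,11 => slot 11
588: h=3 => slot 3
491: h=10, probe 10,11,1 => slot 1
Table: [-, 491, -, 588, -, -, -, 631, -, -, 595, 868, 311]

3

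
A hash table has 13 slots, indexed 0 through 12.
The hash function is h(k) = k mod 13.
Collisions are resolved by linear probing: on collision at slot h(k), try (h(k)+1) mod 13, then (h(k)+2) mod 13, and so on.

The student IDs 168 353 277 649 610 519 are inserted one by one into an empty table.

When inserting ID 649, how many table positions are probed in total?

2

168 hashes to 12; slot 12 is free → place at 12.
353 hashes to 2; slot 2 is free → place at 2.
277 hashes to 4; slot 4 is free → place at 4.
649 hashes to 12; 12 taken → place at 0.
610 hashes to 12; 12,0 taken → place at 1.
519 hashes to 12; 12,0,1,2 taken → place at 3.
Table: [649, 610, 353, 519, 277, ∅, ∅, ∅, ∅, ∅, ∅, ∅, 168]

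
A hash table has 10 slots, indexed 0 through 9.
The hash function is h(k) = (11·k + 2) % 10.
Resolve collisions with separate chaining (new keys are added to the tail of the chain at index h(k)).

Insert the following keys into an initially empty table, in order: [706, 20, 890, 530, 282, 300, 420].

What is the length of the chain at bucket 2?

5

706 → bucket 8
20 → bucket 2
890 → bucket 2 (collision)
530 → bucket 2 (collision)
282 → bucket 4
300 → bucket 2 (collision)
420 → bucket 2 (collision)
Final buckets:
0: ∅
1: ∅
2: 20 -> 890 -> 530 -> 300 -> 420
3: ∅
4: 282
5: ∅
6: ∅
7: ∅
8: 706
9: ∅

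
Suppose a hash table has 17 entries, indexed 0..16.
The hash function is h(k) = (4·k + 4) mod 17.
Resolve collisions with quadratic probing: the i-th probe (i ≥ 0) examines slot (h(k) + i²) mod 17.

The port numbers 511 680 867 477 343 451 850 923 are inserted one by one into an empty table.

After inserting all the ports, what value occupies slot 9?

477

511: h=8 => slot 8
680: h=4 => slot 4
867: h=4, probe 4,5 => slot 5
477: h=8, probe 8,9 => slot 9
343: h=16 => slot 16
451: h=6 => slot 6
850: h=4, probe 4,5,8,13 => slot 13
923: h=7 => slot 7
Table: [., ., ., ., 680, 867, 451, 923, 511, 477, ., ., ., 850, ., ., 343]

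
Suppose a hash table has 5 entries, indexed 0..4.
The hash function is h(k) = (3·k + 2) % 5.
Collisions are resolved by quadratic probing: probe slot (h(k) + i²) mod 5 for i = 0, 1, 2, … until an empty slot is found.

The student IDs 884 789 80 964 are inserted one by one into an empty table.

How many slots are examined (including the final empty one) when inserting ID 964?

Insert 884: h=4, slot 4 empty -> index 4.
Insert 789: h=4, slot 4 occupied -> index 0.
Insert 80: h=2, slot 2 empty -> index 2.
Insert 964: h=4, slots 4,0 occupied -> index 3.
Table: [789, —, 80, 964, 884]

3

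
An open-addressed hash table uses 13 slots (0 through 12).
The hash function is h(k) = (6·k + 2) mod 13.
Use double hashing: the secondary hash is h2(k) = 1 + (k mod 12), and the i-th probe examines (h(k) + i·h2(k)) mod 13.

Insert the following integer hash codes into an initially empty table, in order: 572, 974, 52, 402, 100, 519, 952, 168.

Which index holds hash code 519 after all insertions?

0

572: h=2 => slot 2
974: h=9 => slot 9
52: h=2, h2=5, probe 2,7 => slot 7
402: h=9, h2=7, probe 9,3 => slot 3
100: h=4 => slot 4
519: h=9, h2=4, probe 9,0 => slot 0
952: h=7, h2=5, probe 7,12 => slot 12
168: h=9, h2=1, probe 9,10 => slot 10
Table: [519, _, 572, 402, 100, _, _, 52, _, 974, 168, _, 952]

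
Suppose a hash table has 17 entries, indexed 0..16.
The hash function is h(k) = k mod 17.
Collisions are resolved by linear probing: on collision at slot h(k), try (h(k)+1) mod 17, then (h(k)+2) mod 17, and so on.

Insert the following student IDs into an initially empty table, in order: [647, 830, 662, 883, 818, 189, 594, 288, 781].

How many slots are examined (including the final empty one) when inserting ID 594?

647 hashes to 1; slot 1 is free => place at 1.
830 hashes to 14; slot 14 is free => place at 14.
662 hashes to 16; slot 16 is free => place at 16.
883 hashes to 16; 16 taken => place at 0.
818 hashes to 2; slot 2 is free => place at 2.
189 hashes to 2; 2 taken => place at 3.
594 hashes to 16; 16,0,1,2,3 taken => place at 4.
288 hashes to 16; 16,0,1,2,3,4 taken => place at 5.
781 hashes to 16; 16,0,1,2,3,4,5 taken => place at 6.
Table: [883, 647, 818, 189, 594, 288, 781, ∅, ∅, ∅, ∅, ∅, ∅, ∅, 830, ∅, 662]

6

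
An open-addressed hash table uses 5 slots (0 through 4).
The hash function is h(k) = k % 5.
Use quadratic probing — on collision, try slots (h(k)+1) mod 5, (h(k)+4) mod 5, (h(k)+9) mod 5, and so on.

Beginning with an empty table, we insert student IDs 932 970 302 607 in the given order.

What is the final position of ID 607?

1

932: h=2 => slot 2
970: h=0 => slot 0
302: h=2, probe 2,3 => slot 3
607: h=2, probe 2,3,1 => slot 1
Table: [970, 607, 932, 302, -]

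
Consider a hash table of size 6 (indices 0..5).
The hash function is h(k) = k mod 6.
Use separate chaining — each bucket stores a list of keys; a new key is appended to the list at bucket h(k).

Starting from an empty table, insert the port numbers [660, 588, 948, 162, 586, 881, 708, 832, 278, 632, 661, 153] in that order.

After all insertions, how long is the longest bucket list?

Insert 660: h=0, bucket 0 empty -> new chain.
Insert 588: h=0, bucket 0 nonempty -> append to chain.
Insert 948: h=0, bucket 0 nonempty -> append to chain.
Insert 162: h=0, bucket 0 nonempty -> append to chain.
Insert 586: h=4, bucket 4 empty -> new chain.
Insert 881: h=5, bucket 5 empty -> new chain.
Insert 708: h=0, bucket 0 nonempty -> append to chain.
Insert 832: h=4, bucket 4 nonempty -> append to chain.
Insert 278: h=2, bucket 2 empty -> new chain.
Insert 632: h=2, bucket 2 nonempty -> append to chain.
Insert 661: h=1, bucket 1 empty -> new chain.
Insert 153: h=3, bucket 3 empty -> new chain.
Final buckets:
0: 660 -> 588 -> 948 -> 162 -> 708
1: 661
2: 278 -> 632
3: 153
4: 586 -> 832
5: 881

5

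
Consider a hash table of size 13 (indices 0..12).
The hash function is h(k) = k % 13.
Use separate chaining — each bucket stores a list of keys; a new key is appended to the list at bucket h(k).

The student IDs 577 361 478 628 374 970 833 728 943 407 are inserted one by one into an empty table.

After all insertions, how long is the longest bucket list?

577 -> bucket 5
361 -> bucket 10
478 -> bucket 10 (collision)
628 -> bucket 4
374 -> bucket 10 (collision)
970 -> bucket 8
833 -> bucket 1
728 -> bucket 0
943 -> bucket 7
407 -> bucket 4 (collision)
Final buckets:
0: 728
1: 833
2: —
3: —
4: 628 -> 407
5: 577
6: —
7: 943
8: 970
9: —
10: 361 -> 478 -> 374
11: —
12: —

3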